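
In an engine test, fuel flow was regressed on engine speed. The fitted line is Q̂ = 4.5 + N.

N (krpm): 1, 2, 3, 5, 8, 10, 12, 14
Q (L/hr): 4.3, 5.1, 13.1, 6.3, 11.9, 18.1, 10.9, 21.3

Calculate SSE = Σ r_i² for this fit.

SSE = 97.52

N=1: Q̂ = 4.5 + 1 = 5.5; r = 4.3 − 5.5 = -1.2
N=2: Q̂ = 4.5 + 2 = 6.5; r = 5.1 − 6.5 = -1.4
N=3: Q̂ = 4.5 + 3 = 7.5; r = 13.1 − 7.5 = 5.6
N=5: Q̂ = 4.5 + 5 = 9.5; r = 6.3 − 9.5 = -3.2
N=8: Q̂ = 4.5 + 8 = 12.5; r = 11.9 − 12.5 = -0.6
N=10: Q̂ = 4.5 + 10 = 14.5; r = 18.1 − 14.5 = 3.6
N=12: Q̂ = 4.5 + 12 = 16.5; r = 10.9 − 16.5 = -5.6
N=14: Q̂ = 4.5 + 14 = 18.5; r = 21.3 − 18.5 = 2.8
SSE = 1.44 + 1.96 + 31.36 + 10.24 + 0.36 + 12.96 + 31.36 + 7.84 = 97.52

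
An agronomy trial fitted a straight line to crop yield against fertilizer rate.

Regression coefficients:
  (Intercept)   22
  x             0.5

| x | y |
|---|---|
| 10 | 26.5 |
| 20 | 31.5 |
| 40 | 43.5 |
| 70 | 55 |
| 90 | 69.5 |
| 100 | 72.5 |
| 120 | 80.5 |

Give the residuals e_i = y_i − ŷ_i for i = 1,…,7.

x=10: ŷ = 22 + 0.5·10 = 27; e = 26.5 − 27 = -0.5
x=20: ŷ = 22 + 0.5·20 = 32; e = 31.5 − 32 = -0.5
x=40: ŷ = 22 + 0.5·40 = 42; e = 43.5 − 42 = 1.5
x=70: ŷ = 22 + 0.5·70 = 57; e = 55 − 57 = -2
x=90: ŷ = 22 + 0.5·90 = 67; e = 69.5 − 67 = 2.5
x=100: ŷ = 22 + 0.5·100 = 72; e = 72.5 − 72 = 0.5
x=120: ŷ = 22 + 0.5·120 = 82; e = 80.5 − 82 = -1.5

-0.5, -0.5, 1.5, -2, 2.5, 0.5, -1.5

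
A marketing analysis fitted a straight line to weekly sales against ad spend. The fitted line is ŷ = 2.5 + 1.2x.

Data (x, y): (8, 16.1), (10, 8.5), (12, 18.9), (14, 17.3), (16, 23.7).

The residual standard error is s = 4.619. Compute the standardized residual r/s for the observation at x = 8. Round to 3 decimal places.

0.866

ŷ = 2.5 + 1.2·8 = 12.1
r = 16.1 − 12.1 = 4
r/s = 4 / 4.619 = 0.866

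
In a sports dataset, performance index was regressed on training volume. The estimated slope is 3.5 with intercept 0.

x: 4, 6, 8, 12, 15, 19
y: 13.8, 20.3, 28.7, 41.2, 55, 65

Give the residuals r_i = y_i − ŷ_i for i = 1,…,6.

x=4: ŷ = 3.5·4 = 14; r = 13.8 − 14 = -0.2
x=6: ŷ = 3.5·6 = 21; r = 20.3 − 21 = -0.7
x=8: ŷ = 3.5·8 = 28; r = 28.7 − 28 = 0.7
x=12: ŷ = 3.5·12 = 42; r = 41.2 − 42 = -0.8
x=15: ŷ = 3.5·15 = 52.5; r = 55 − 52.5 = 2.5
x=19: ŷ = 3.5·19 = 66.5; r = 65 − 66.5 = -1.5

-0.2, -0.7, 0.7, -0.8, 2.5, -1.5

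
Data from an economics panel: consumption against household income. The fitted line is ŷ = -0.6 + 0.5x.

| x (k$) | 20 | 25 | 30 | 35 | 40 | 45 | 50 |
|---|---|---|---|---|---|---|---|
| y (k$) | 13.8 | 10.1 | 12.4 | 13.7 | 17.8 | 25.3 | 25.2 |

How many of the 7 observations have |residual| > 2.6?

x=20: ŷ = -0.6 + 0.5·20 = 9.4; e = 13.8 − 9.4 = 4.4
x=25: ŷ = -0.6 + 0.5·25 = 11.9; e = 10.1 − 11.9 = -1.8
x=30: ŷ = -0.6 + 0.5·30 = 14.4; e = 12.4 − 14.4 = -2
x=35: ŷ = -0.6 + 0.5·35 = 16.9; e = 13.7 − 16.9 = -3.2
x=40: ŷ = -0.6 + 0.5·40 = 19.4; e = 17.8 − 19.4 = -1.6
x=45: ŷ = -0.6 + 0.5·45 = 21.9; e = 25.3 − 21.9 = 3.4
x=50: ŷ = -0.6 + 0.5·50 = 24.4; e = 25.2 − 24.4 = 0.8
|e| > 2.6: x=20 (|e|=4.4), x=35 (|e|=3.2), x=45 (|e|=3.4) → 3

3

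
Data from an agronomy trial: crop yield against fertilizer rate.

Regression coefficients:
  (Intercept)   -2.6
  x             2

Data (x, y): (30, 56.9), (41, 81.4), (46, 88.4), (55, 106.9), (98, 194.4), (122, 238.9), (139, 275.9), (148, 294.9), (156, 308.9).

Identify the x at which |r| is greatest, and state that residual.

x=30: ŷ = -2.6 + 2·30 = 57.4; r = 56.9 − 57.4 = -0.5
x=41: ŷ = -2.6 + 2·41 = 79.4; r = 81.4 − 79.4 = 2
x=46: ŷ = -2.6 + 2·46 = 89.4; r = 88.4 − 89.4 = -1
x=55: ŷ = -2.6 + 2·55 = 107.4; r = 106.9 − 107.4 = -0.5
x=98: ŷ = -2.6 + 2·98 = 193.4; r = 194.4 − 193.4 = 1
x=122: ŷ = -2.6 + 2·122 = 241.4; r = 238.9 − 241.4 = -2.5
x=139: ŷ = -2.6 + 2·139 = 275.4; r = 275.9 − 275.4 = 0.5
x=148: ŷ = -2.6 + 2·148 = 293.4; r = 294.9 − 293.4 = 1.5
x=156: ŷ = -2.6 + 2·156 = 309.4; r = 308.9 − 309.4 = -0.5
Largest |r| is 2.5 at x = 122, residual -2.5.

x = 122, r = -2.5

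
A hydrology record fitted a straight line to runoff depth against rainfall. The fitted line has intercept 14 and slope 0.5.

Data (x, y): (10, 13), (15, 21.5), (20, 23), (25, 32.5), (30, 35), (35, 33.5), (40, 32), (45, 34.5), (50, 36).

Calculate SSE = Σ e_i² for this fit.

x=10: ŷ = 14 + 0.5·10 = 19; e = 13 − 19 = -6
x=15: ŷ = 14 + 0.5·15 = 21.5; e = 21.5 − 21.5 = 0
x=20: ŷ = 14 + 0.5·20 = 24; e = 23 − 24 = -1
x=25: ŷ = 14 + 0.5·25 = 26.5; e = 32.5 − 26.5 = 6
x=30: ŷ = 14 + 0.5·30 = 29; e = 35 − 29 = 6
x=35: ŷ = 14 + 0.5·35 = 31.5; e = 33.5 − 31.5 = 2
x=40: ŷ = 14 + 0.5·40 = 34; e = 32 − 34 = -2
x=45: ŷ = 14 + 0.5·45 = 36.5; e = 34.5 − 36.5 = -2
x=50: ŷ = 14 + 0.5·50 = 39; e = 36 − 39 = -3
SSE = 36 + 0 + 1 + 36 + 36 + 4 + 4 + 4 + 9 = 130

SSE = 130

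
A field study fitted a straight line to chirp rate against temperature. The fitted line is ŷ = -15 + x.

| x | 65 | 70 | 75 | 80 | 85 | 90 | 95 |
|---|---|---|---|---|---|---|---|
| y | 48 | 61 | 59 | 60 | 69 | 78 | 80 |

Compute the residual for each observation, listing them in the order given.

x=65: ŷ = -15 + 65 = 50; e = 48 − 50 = -2
x=70: ŷ = -15 + 70 = 55; e = 61 − 55 = 6
x=75: ŷ = -15 + 75 = 60; e = 59 − 60 = -1
x=80: ŷ = -15 + 80 = 65; e = 60 − 65 = -5
x=85: ŷ = -15 + 85 = 70; e = 69 − 70 = -1
x=90: ŷ = -15 + 90 = 75; e = 78 − 75 = 3
x=95: ŷ = -15 + 95 = 80; e = 80 − 80 = 0

-2, 6, -1, -5, -1, 3, 0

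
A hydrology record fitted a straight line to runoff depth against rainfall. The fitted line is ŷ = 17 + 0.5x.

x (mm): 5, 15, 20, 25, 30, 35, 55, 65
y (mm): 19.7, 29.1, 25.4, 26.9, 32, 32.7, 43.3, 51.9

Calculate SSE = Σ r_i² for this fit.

SSE = 40.96

x=5: ŷ = 17 + 0.5·5 = 19.5; r = 19.7 − 19.5 = 0.2
x=15: ŷ = 17 + 0.5·15 = 24.5; r = 29.1 − 24.5 = 4.6
x=20: ŷ = 17 + 0.5·20 = 27; r = 25.4 − 27 = -1.6
x=25: ŷ = 17 + 0.5·25 = 29.5; r = 26.9 − 29.5 = -2.6
x=30: ŷ = 17 + 0.5·30 = 32; r = 32 − 32 = 0
x=35: ŷ = 17 + 0.5·35 = 34.5; r = 32.7 − 34.5 = -1.8
x=55: ŷ = 17 + 0.5·55 = 44.5; r = 43.3 − 44.5 = -1.2
x=65: ŷ = 17 + 0.5·65 = 49.5; r = 51.9 − 49.5 = 2.4
SSE = 0.04 + 21.16 + 2.56 + 6.76 + 0 + 3.24 + 1.44 + 5.76 = 40.96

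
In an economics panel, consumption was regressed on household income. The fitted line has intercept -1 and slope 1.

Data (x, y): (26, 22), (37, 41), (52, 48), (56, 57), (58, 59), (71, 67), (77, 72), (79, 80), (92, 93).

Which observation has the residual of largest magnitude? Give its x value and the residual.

x = 37, e = 5

x=26: ŷ = -1 + 26 = 25; e = 22 − 25 = -3
x=37: ŷ = -1 + 37 = 36; e = 41 − 36 = 5
x=52: ŷ = -1 + 52 = 51; e = 48 − 51 = -3
x=56: ŷ = -1 + 56 = 55; e = 57 − 55 = 2
x=58: ŷ = -1 + 58 = 57; e = 59 − 57 = 2
x=71: ŷ = -1 + 71 = 70; e = 67 − 70 = -3
x=77: ŷ = -1 + 77 = 76; e = 72 − 76 = -4
x=79: ŷ = -1 + 79 = 78; e = 80 − 78 = 2
x=92: ŷ = -1 + 92 = 91; e = 93 − 91 = 2
Largest |e| is 5 at x = 37, residual 5.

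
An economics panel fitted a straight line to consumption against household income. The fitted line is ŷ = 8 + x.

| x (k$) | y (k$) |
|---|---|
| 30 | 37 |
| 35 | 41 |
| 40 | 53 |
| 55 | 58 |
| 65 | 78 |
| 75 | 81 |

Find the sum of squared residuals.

SSE = 84

x=30: ŷ = 8 + 30 = 38; e = 37 − 38 = -1
x=35: ŷ = 8 + 35 = 43; e = 41 − 43 = -2
x=40: ŷ = 8 + 40 = 48; e = 53 − 48 = 5
x=55: ŷ = 8 + 55 = 63; e = 58 − 63 = -5
x=65: ŷ = 8 + 65 = 73; e = 78 − 73 = 5
x=75: ŷ = 8 + 75 = 83; e = 81 − 83 = -2
SSE = 1 + 4 + 25 + 25 + 25 + 4 = 84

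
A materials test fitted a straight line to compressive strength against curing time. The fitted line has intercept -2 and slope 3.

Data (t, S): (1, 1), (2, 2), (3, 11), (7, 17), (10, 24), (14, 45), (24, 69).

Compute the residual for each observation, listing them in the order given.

0, -2, 4, -2, -4, 5, -1

t=1: Ŝ = -2 + 3·1 = 1; r = 1 − 1 = 0
t=2: Ŝ = -2 + 3·2 = 4; r = 2 − 4 = -2
t=3: Ŝ = -2 + 3·3 = 7; r = 11 − 7 = 4
t=7: Ŝ = -2 + 3·7 = 19; r = 17 − 19 = -2
t=10: Ŝ = -2 + 3·10 = 28; r = 24 − 28 = -4
t=14: Ŝ = -2 + 3·14 = 40; r = 45 − 40 = 5
t=24: Ŝ = -2 + 3·24 = 70; r = 69 − 70 = -1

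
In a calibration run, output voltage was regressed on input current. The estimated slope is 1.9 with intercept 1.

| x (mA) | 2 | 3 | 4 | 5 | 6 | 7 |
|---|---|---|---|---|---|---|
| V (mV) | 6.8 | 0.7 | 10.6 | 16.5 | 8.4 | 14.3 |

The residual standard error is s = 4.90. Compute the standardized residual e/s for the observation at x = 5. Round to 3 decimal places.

ŷ = 1 + 1.9·5 = 10.5
e = 16.5 − 10.5 = 6
e/s = 6 / 4.90 = 1.224

1.224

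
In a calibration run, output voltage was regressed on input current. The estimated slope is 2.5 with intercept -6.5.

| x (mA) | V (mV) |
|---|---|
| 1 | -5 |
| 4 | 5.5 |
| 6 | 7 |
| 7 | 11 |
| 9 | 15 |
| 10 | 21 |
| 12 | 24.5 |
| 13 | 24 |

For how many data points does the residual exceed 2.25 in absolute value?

1

x=1: ŷ = -6.5 + 2.5·1 = -4; r = -5 − (-4) = -1
x=4: ŷ = -6.5 + 2.5·4 = 3.5; r = 5.5 − 3.5 = 2
x=6: ŷ = -6.5 + 2.5·6 = 8.5; r = 7 − 8.5 = -1.5
x=7: ŷ = -6.5 + 2.5·7 = 11; r = 11 − 11 = 0
x=9: ŷ = -6.5 + 2.5·9 = 16; r = 15 − 16 = -1
x=10: ŷ = -6.5 + 2.5·10 = 18.5; r = 21 − 18.5 = 2.5
x=12: ŷ = -6.5 + 2.5·12 = 23.5; r = 24.5 − 23.5 = 1
x=13: ŷ = -6.5 + 2.5·13 = 26; r = 24 − 26 = -2
|r| > 2.25: x=10 (|r|=2.5) → 1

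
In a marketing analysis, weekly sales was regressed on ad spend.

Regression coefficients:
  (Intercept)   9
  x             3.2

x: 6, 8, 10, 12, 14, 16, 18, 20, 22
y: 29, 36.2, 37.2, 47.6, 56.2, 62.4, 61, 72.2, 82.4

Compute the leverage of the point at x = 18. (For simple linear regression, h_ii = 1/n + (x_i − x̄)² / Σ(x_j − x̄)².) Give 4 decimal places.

x̄ = (6 + 8 + 10 + 12 + 14 + 16 + 18 + 20 + 22)/9 = 14
Σ(x − x̄)² = 64 + 36 + 16 + 4 + 0 + 4 + 16 + 36 + 64 = 240
h = 1/9 + (4)²/240 = 0.111111 + 0.0666667 = 0.1778

h = 0.1778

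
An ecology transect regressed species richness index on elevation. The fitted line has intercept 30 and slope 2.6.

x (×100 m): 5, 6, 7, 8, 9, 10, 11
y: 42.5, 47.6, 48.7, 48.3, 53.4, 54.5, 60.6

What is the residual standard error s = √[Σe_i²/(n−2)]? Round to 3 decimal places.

x=5: ŷ = 30 + 2.6·5 = 43; e = 42.5 − 43 = -0.5
x=6: ŷ = 30 + 2.6·6 = 45.6; e = 47.6 − 45.6 = 2
x=7: ŷ = 30 + 2.6·7 = 48.2; e = 48.7 − 48.2 = 0.5
x=8: ŷ = 30 + 2.6·8 = 50.8; e = 48.3 − 50.8 = -2.5
x=9: ŷ = 30 + 2.6·9 = 53.4; e = 53.4 − 53.4 = 0
x=10: ŷ = 30 + 2.6·10 = 56; e = 54.5 − 56 = -1.5
x=11: ŷ = 30 + 2.6·11 = 58.6; e = 60.6 − 58.6 = 2
SSE = 0.25 + 4 + 0.25 + 6.25 + 0 + 2.25 + 4 = 17
s = √(17/5) = √3.4 ≈ 1.844

s = 1.844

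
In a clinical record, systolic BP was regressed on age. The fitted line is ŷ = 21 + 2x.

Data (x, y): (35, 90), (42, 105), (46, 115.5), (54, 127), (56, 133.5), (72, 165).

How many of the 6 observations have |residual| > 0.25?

4

x=35: ŷ = 21 + 2·35 = 91; r = 90 − 91 = -1
x=42: ŷ = 21 + 2·42 = 105; r = 105 − 105 = 0
x=46: ŷ = 21 + 2·46 = 113; r = 115.5 − 113 = 2.5
x=54: ŷ = 21 + 2·54 = 129; r = 127 − 129 = -2
x=56: ŷ = 21 + 2·56 = 133; r = 133.5 − 133 = 0.5
x=72: ŷ = 21 + 2·72 = 165; r = 165 − 165 = 0
|r| > 0.25: x=35 (|r|=1), x=46 (|r|=2.5), x=54 (|r|=2), x=56 (|r|=0.5) → 4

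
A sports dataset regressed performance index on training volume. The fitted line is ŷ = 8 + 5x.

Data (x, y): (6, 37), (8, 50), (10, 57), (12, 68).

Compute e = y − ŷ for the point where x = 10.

e = -1

ŷ = 8 + 5·10 = 58
e = 57 − 58 = -1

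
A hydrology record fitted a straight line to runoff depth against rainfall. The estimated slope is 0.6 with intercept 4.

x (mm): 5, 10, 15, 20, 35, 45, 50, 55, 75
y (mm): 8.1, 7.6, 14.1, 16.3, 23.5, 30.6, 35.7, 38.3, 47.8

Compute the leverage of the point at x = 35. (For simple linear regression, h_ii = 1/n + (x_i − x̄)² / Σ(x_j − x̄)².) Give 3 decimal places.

h = 0.111

x̄ = (5 + 10 + 15 + 20 + 35 + 45 + 50 + 55 + 75)/9 = 34.4444
Σ(x − x̄)² = 866.975 + 597.531 + 378.086 + 208.642 + 0.308642 + 111.42 + 241.975 + 422.531 + 1644.75 = 4472.22
h = 1/9 + (0.555556)²/4472.22 = 0.111111 + 6.90131e-05 = 0.111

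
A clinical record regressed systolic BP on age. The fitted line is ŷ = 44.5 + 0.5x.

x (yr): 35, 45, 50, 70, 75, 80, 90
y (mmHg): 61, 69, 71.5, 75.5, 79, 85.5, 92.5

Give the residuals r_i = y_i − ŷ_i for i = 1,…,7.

x=35: ŷ = 44.5 + 0.5·35 = 62; r = 61 − 62 = -1
x=45: ŷ = 44.5 + 0.5·45 = 67; r = 69 − 67 = 2
x=50: ŷ = 44.5 + 0.5·50 = 69.5; r = 71.5 − 69.5 = 2
x=70: ŷ = 44.5 + 0.5·70 = 79.5; r = 75.5 − 79.5 = -4
x=75: ŷ = 44.5 + 0.5·75 = 82; r = 79 − 82 = -3
x=80: ŷ = 44.5 + 0.5·80 = 84.5; r = 85.5 − 84.5 = 1
x=90: ŷ = 44.5 + 0.5·90 = 89.5; r = 92.5 − 89.5 = 3

-1, 2, 2, -4, -3, 1, 3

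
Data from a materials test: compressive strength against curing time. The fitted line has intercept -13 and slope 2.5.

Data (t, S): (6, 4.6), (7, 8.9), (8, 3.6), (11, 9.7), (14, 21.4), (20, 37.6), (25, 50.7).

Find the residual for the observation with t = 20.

r = 0.6

ŷ = -13 + 2.5·20 = 37
r = 37.6 − 37 = 0.6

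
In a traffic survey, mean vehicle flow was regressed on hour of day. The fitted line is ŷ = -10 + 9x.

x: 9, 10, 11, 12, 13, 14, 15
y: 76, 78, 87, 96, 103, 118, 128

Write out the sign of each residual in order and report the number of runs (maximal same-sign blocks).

3 runs

x=9: ŷ = -10 + 9·9 = 71; r = 76 − 71 = 5
x=10: ŷ = -10 + 9·10 = 80; r = 78 − 80 = -2
x=11: ŷ = -10 + 9·11 = 89; r = 87 − 89 = -2
x=12: ŷ = -10 + 9·12 = 98; r = 96 − 98 = -2
x=13: ŷ = -10 + 9·13 = 107; r = 103 − 107 = -4
x=14: ŷ = -10 + 9·14 = 116; r = 118 − 116 = 2
x=15: ŷ = -10 + 9·15 = 125; r = 128 − 125 = 3
Signs: + − − − − + +
Runs: +×1, −×4, +×2 → 3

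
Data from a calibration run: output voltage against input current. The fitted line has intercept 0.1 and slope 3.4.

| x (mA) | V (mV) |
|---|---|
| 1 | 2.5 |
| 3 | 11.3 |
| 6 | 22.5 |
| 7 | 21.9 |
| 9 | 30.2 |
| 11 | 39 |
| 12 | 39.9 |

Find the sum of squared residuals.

x=1: ŷ = 0.1 + 3.4·1 = 3.5; r = 2.5 − 3.5 = -1
x=3: ŷ = 0.1 + 3.4·3 = 10.3; r = 11.3 − 10.3 = 1
x=6: ŷ = 0.1 + 3.4·6 = 20.5; r = 22.5 − 20.5 = 2
x=7: ŷ = 0.1 + 3.4·7 = 23.9; r = 21.9 − 23.9 = -2
x=9: ŷ = 0.1 + 3.4·9 = 30.7; r = 30.2 − 30.7 = -0.5
x=11: ŷ = 0.1 + 3.4·11 = 37.5; r = 39 − 37.5 = 1.5
x=12: ŷ = 0.1 + 3.4·12 = 40.9; r = 39.9 − 40.9 = -1
SSE = 1 + 1 + 4 + 4 + 0.25 + 2.25 + 1 = 13.5

SSE = 13.5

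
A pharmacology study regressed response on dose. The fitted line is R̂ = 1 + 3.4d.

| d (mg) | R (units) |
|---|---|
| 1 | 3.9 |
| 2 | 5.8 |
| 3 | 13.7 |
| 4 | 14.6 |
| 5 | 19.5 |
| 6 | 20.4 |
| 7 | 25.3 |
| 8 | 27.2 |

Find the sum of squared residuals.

d=1: R̂ = 1 + 3.4·1 = 4.4; e = 3.9 − 4.4 = -0.5
d=2: R̂ = 1 + 3.4·2 = 7.8; e = 5.8 − 7.8 = -2
d=3: R̂ = 1 + 3.4·3 = 11.2; e = 13.7 − 11.2 = 2.5
d=4: R̂ = 1 + 3.4·4 = 14.6; e = 14.6 − 14.6 = 0
d=5: R̂ = 1 + 3.4·5 = 18; e = 19.5 − 18 = 1.5
d=6: R̂ = 1 + 3.4·6 = 21.4; e = 20.4 − 21.4 = -1
d=7: R̂ = 1 + 3.4·7 = 24.8; e = 25.3 − 24.8 = 0.5
d=8: R̂ = 1 + 3.4·8 = 28.2; e = 27.2 − 28.2 = -1
SSE = 0.25 + 4 + 6.25 + 0 + 2.25 + 1 + 0.25 + 1 = 15

SSE = 15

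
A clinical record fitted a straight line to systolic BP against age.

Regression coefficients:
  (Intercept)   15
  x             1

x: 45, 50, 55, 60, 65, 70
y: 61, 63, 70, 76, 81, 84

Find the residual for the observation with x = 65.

ŷ = 15 + 65 = 80
e = 81 − 80 = 1

e = 1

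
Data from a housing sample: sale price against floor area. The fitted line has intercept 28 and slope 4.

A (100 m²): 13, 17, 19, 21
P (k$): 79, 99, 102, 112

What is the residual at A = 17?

r = 3

P̂ = 28 + 4·17 = 96
r = 99 − 96 = 3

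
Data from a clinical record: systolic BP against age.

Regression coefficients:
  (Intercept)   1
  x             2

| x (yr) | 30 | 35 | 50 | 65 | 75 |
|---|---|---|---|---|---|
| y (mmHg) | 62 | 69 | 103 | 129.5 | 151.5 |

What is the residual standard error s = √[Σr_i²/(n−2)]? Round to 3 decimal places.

s = 1.958

x=30: ŷ = 1 + 2·30 = 61; r = 62 − 61 = 1
x=35: ŷ = 1 + 2·35 = 71; r = 69 − 71 = -2
x=50: ŷ = 1 + 2·50 = 101; r = 103 − 101 = 2
x=65: ŷ = 1 + 2·65 = 131; r = 129.5 − 131 = -1.5
x=75: ŷ = 1 + 2·75 = 151; r = 151.5 − 151 = 0.5
SSE = 1 + 4 + 4 + 2.25 + 0.25 = 11.5
s = √(11.5/3) = √3.83333 ≈ 1.958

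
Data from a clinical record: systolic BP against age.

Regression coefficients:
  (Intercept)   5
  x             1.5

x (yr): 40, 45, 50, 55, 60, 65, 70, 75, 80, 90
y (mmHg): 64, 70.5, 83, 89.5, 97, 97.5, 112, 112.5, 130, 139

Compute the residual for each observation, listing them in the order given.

x=40: ŷ = 5 + 1.5·40 = 65; r = 64 − 65 = -1
x=45: ŷ = 5 + 1.5·45 = 72.5; r = 70.5 − 72.5 = -2
x=50: ŷ = 5 + 1.5·50 = 80; r = 83 − 80 = 3
x=55: ŷ = 5 + 1.5·55 = 87.5; r = 89.5 − 87.5 = 2
x=60: ŷ = 5 + 1.5·60 = 95; r = 97 − 95 = 2
x=65: ŷ = 5 + 1.5·65 = 102.5; r = 97.5 − 102.5 = -5
x=70: ŷ = 5 + 1.5·70 = 110; r = 112 − 110 = 2
x=75: ŷ = 5 + 1.5·75 = 117.5; r = 112.5 − 117.5 = -5
x=80: ŷ = 5 + 1.5·80 = 125; r = 130 − 125 = 5
x=90: ŷ = 5 + 1.5·90 = 140; r = 139 − 140 = -1

-1, -2, 3, 2, 2, -5, 2, -5, 5, -1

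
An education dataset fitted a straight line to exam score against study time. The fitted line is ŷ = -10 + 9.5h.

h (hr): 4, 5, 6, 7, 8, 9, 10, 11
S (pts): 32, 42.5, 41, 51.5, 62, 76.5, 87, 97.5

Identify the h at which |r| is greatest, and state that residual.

h=4: ŷ = -10 + 9.5·4 = 28; r = 32 − 28 = 4
h=5: ŷ = -10 + 9.5·5 = 37.5; r = 42.5 − 37.5 = 5
h=6: ŷ = -10 + 9.5·6 = 47; r = 41 − 47 = -6
h=7: ŷ = -10 + 9.5·7 = 56.5; r = 51.5 − 56.5 = -5
h=8: ŷ = -10 + 9.5·8 = 66; r = 62 − 66 = -4
h=9: ŷ = -10 + 9.5·9 = 75.5; r = 76.5 − 75.5 = 1
h=10: ŷ = -10 + 9.5·10 = 85; r = 87 − 85 = 2
h=11: ŷ = -10 + 9.5·11 = 94.5; r = 97.5 − 94.5 = 3
Largest |r| is 6 at h = 6, residual -6.

h = 6, r = -6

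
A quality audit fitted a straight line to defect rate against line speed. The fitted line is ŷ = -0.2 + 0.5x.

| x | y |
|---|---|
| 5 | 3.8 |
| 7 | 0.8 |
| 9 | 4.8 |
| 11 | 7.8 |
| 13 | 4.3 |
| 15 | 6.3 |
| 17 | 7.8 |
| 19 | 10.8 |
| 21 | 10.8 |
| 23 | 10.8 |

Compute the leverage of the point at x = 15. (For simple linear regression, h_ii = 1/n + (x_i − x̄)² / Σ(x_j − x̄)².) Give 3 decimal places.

x̄ = (5 + 7 + 9 + 11 + 13 + 15 + 17 + 19 + 21 + 23)/10 = 14
Σ(x − x̄)² = 81 + 49 + 25 + 9 + 1 + 1 + 9 + 25 + 49 + 81 = 330
h = 1/10 + (1)²/330 = 0.1 + 0.0030303 = 0.103

h = 0.103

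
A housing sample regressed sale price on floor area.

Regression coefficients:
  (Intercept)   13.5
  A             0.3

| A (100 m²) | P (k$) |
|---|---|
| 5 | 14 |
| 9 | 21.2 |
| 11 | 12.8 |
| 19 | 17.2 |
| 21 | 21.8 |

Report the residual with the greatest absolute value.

r = 5

A=5: P̂ = 13.5 + 0.3·5 = 15; r = 14 − 15 = -1
A=9: P̂ = 13.5 + 0.3·9 = 16.2; r = 21.2 − 16.2 = 5
A=11: P̂ = 13.5 + 0.3·11 = 16.8; r = 12.8 − 16.8 = -4
A=19: P̂ = 13.5 + 0.3·19 = 19.2; r = 17.2 − 19.2 = -2
A=21: P̂ = 13.5 + 0.3·21 = 19.8; r = 21.8 − 19.8 = 2
Largest |r| is 5 at A = 9, residual 5.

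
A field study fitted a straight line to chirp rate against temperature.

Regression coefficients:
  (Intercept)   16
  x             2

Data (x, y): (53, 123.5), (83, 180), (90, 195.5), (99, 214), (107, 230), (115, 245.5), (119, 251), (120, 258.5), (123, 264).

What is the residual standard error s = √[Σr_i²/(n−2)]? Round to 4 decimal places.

x=53: ŷ = 16 + 2·53 = 122; r = 123.5 − 122 = 1.5
x=83: ŷ = 16 + 2·83 = 182; r = 180 − 182 = -2
x=90: ŷ = 16 + 2·90 = 196; r = 195.5 − 196 = -0.5
x=99: ŷ = 16 + 2·99 = 214; r = 214 − 214 = 0
x=107: ŷ = 16 + 2·107 = 230; r = 230 − 230 = 0
x=115: ŷ = 16 + 2·115 = 246; r = 245.5 − 246 = -0.5
x=119: ŷ = 16 + 2·119 = 254; r = 251 − 254 = -3
x=120: ŷ = 16 + 2·120 = 256; r = 258.5 − 256 = 2.5
x=123: ŷ = 16 + 2·123 = 262; r = 264 − 262 = 2
SSE = 2.25 + 4 + 0.25 + 0 + 0 + 0.25 + 9 + 6.25 + 4 = 26
s = √(26/7) = √3.71429 ≈ 1.9272

s = 1.9272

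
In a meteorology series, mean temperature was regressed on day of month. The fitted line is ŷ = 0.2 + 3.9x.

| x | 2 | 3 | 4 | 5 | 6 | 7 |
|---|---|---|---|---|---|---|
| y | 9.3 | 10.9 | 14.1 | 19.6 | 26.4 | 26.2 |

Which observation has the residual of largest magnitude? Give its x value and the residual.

x = 6, r = 2.8

x=2: ŷ = 0.2 + 3.9·2 = 8; r = 9.3 − 8 = 1.3
x=3: ŷ = 0.2 + 3.9·3 = 11.9; r = 10.9 − 11.9 = -1
x=4: ŷ = 0.2 + 3.9·4 = 15.8; r = 14.1 − 15.8 = -1.7
x=5: ŷ = 0.2 + 3.9·5 = 19.7; r = 19.6 − 19.7 = -0.1
x=6: ŷ = 0.2 + 3.9·6 = 23.6; r = 26.4 − 23.6 = 2.8
x=7: ŷ = 0.2 + 3.9·7 = 27.5; r = 26.2 − 27.5 = -1.3
Largest |r| is 2.8 at x = 6, residual 2.8.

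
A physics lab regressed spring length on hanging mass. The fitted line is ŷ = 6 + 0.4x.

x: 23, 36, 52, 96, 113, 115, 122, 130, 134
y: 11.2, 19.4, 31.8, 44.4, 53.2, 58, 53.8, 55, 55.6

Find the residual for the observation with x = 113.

ŷ = 6 + 0.4·113 = 51.2
r = 53.2 − 51.2 = 2

r = 2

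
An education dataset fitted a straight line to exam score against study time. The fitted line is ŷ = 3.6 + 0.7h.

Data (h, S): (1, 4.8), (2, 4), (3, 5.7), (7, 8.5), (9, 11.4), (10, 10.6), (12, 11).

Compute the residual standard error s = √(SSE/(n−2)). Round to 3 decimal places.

h=1: ŷ = 3.6 + 0.7·1 = 4.3; e = 4.8 − 4.3 = 0.5
h=2: ŷ = 3.6 + 0.7·2 = 5; e = 4 − 5 = -1
h=3: ŷ = 3.6 + 0.7·3 = 5.7; e = 5.7 − 5.7 = 0
h=7: ŷ = 3.6 + 0.7·7 = 8.5; e = 8.5 − 8.5 = 0
h=9: ŷ = 3.6 + 0.7·9 = 9.9; e = 11.4 − 9.9 = 1.5
h=10: ŷ = 3.6 + 0.7·10 = 10.6; e = 10.6 − 10.6 = 0
h=12: ŷ = 3.6 + 0.7·12 = 12; e = 11 − 12 = -1
SSE = 0.25 + 1 + 0 + 0 + 2.25 + 0 + 1 = 4.5
s = √(4.5/5) = √0.9 ≈ 0.949

s = 0.949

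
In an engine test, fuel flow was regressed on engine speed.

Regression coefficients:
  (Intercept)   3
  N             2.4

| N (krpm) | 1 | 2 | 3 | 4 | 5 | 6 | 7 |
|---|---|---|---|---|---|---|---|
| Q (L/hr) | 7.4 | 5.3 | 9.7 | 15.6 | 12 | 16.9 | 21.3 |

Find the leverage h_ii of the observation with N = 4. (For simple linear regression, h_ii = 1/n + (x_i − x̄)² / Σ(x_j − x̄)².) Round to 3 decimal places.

N̄ = (1 + 2 + 3 + 4 + 5 + 6 + 7)/7 = 4
Σ(N − N̄)² = 9 + 4 + 1 + 0 + 1 + 4 + 9 = 28
h = 1/7 + (0)²/28 = 0.142857 + 0 = 0.143

h = 0.143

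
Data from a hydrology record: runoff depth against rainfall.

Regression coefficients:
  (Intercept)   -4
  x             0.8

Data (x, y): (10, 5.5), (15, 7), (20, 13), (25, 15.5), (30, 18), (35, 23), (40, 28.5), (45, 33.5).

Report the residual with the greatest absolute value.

e = -2

x=10: ŷ = -4 + 0.8·10 = 4; e = 5.5 − 4 = 1.5
x=15: ŷ = -4 + 0.8·15 = 8; e = 7 − 8 = -1
x=20: ŷ = -4 + 0.8·20 = 12; e = 13 − 12 = 1
x=25: ŷ = -4 + 0.8·25 = 16; e = 15.5 − 16 = -0.5
x=30: ŷ = -4 + 0.8·30 = 20; e = 18 − 20 = -2
x=35: ŷ = -4 + 0.8·35 = 24; e = 23 − 24 = -1
x=40: ŷ = -4 + 0.8·40 = 28; e = 28.5 − 28 = 0.5
x=45: ŷ = -4 + 0.8·45 = 32; e = 33.5 − 32 = 1.5
Largest |e| is 2 at x = 30, residual -2.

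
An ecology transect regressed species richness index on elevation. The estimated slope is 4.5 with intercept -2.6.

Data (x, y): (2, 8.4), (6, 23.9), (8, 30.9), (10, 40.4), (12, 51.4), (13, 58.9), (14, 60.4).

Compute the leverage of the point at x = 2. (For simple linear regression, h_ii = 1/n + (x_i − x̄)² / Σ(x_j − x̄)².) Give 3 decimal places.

h = 0.628

x̄ = (2 + 6 + 8 + 10 + 12 + 13 + 14)/7 = 9.28571
Σ(x − x̄)² = 53.0816 + 10.7959 + 1.65306 + 0.510204 + 7.36735 + 13.7959 + 22.2245 = 109.429
h = 1/7 + (-7.28571)²/109.429 = 0.142857 + 0.48508 = 0.628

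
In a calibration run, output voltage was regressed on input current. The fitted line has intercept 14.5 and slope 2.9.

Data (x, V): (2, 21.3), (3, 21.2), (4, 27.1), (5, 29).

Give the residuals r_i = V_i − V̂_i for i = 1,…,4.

1, -2, 1, 0

x=2: V̂ = 14.5 + 2.9·2 = 20.3; r = 21.3 − 20.3 = 1
x=3: V̂ = 14.5 + 2.9·3 = 23.2; r = 21.2 − 23.2 = -2
x=4: V̂ = 14.5 + 2.9·4 = 26.1; r = 27.1 − 26.1 = 1
x=5: V̂ = 14.5 + 2.9·5 = 29; r = 29 − 29 = 0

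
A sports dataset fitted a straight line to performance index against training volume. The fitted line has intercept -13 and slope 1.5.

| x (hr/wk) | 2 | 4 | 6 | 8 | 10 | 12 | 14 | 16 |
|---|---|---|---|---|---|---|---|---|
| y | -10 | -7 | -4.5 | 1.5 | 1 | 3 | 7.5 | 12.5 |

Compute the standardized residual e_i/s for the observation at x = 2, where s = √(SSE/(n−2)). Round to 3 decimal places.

x=2: ŷ = -13 + 1.5·2 = -10; e = -10 − (-10) = 0
x=4: ŷ = -13 + 1.5·4 = -7; e = -7 − (-7) = 0
x=6: ŷ = -13 + 1.5·6 = -4; e = -4.5 − (-4) = -0.5
x=8: ŷ = -13 + 1.5·8 = -1; e = 1.5 − (-1) = 2.5
x=10: ŷ = -13 + 1.5·10 = 2; e = 1 − 2 = -1
x=12: ŷ = -13 + 1.5·12 = 5; e = 3 − 5 = -2
x=14: ŷ = -13 + 1.5·14 = 8; e = 7.5 − 8 = -0.5
x=16: ŷ = -13 + 1.5·16 = 11; e = 12.5 − 11 = 1.5
SSE = 0 + 0 + 0.25 + 6.25 + 1 + 4 + 0.25 + 2.25 = 14
s = √(14/6) = 1.52753
e/s = 0 / 1.52753 = 0.000

0.000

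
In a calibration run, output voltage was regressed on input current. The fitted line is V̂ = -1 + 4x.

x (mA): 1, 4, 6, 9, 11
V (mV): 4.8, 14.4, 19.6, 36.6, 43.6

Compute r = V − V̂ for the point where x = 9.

V̂ = -1 + 4·9 = 35
r = 36.6 − 35 = 1.6

r = 1.6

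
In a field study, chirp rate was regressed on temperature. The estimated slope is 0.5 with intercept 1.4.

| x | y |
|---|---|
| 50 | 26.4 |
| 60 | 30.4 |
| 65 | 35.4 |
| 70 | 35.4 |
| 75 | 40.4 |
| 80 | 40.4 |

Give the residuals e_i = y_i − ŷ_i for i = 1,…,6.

x=50: ŷ = 1.4 + 0.5·50 = 26.4; e = 26.4 − 26.4 = 0
x=60: ŷ = 1.4 + 0.5·60 = 31.4; e = 30.4 − 31.4 = -1
x=65: ŷ = 1.4 + 0.5·65 = 33.9; e = 35.4 − 33.9 = 1.5
x=70: ŷ = 1.4 + 0.5·70 = 36.4; e = 35.4 − 36.4 = -1
x=75: ŷ = 1.4 + 0.5·75 = 38.9; e = 40.4 − 38.9 = 1.5
x=80: ŷ = 1.4 + 0.5·80 = 41.4; e = 40.4 − 41.4 = -1

0, -1, 1.5, -1, 1.5, -1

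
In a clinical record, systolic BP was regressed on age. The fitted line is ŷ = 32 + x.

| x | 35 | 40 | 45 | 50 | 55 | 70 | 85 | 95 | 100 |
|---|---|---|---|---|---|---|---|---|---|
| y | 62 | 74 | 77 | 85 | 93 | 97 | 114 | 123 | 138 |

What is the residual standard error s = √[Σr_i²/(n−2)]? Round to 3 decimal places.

x=35: ŷ = 32 + 35 = 67; r = 62 − 67 = -5
x=40: ŷ = 32 + 40 = 72; r = 74 − 72 = 2
x=45: ŷ = 32 + 45 = 77; r = 77 − 77 = 0
x=50: ŷ = 32 + 50 = 82; r = 85 − 82 = 3
x=55: ŷ = 32 + 55 = 87; r = 93 − 87 = 6
x=70: ŷ = 32 + 70 = 102; r = 97 − 102 = -5
x=85: ŷ = 32 + 85 = 117; r = 114 − 117 = -3
x=95: ŷ = 32 + 95 = 127; r = 123 − 127 = -4
x=100: ŷ = 32 + 100 = 132; r = 138 − 132 = 6
SSE = 25 + 4 + 0 + 9 + 36 + 25 + 9 + 16 + 36 = 160
s = √(160/7) = √22.8571 ≈ 4.781

s = 4.781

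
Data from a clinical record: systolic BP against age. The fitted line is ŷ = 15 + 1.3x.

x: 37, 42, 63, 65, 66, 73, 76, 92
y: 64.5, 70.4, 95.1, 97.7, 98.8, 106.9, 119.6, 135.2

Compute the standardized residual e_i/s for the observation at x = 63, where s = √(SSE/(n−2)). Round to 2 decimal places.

x=37: ŷ = 15 + 1.3·37 = 63.1; e = 64.5 − 63.1 = 1.4
x=42: ŷ = 15 + 1.3·42 = 69.6; e = 70.4 − 69.6 = 0.8
x=63: ŷ = 15 + 1.3·63 = 96.9; e = 95.1 − 96.9 = -1.8
x=65: ŷ = 15 + 1.3·65 = 99.5; e = 97.7 − 99.5 = -1.8
x=66: ŷ = 15 + 1.3·66 = 100.8; e = 98.8 − 100.8 = -2
x=73: ŷ = 15 + 1.3·73 = 109.9; e = 106.9 − 109.9 = -3
x=76: ŷ = 15 + 1.3·76 = 113.8; e = 119.6 − 113.8 = 5.8
x=92: ŷ = 15 + 1.3·92 = 134.6; e = 135.2 − 134.6 = 0.6
SSE = 1.96 + 0.64 + 3.24 + 3.24 + 4 + 9 + 33.64 + 0.36 = 56.08
s = √(56.08/6) = 3.05723
e/s = -1.8 / 3.05723 = -0.59

-0.59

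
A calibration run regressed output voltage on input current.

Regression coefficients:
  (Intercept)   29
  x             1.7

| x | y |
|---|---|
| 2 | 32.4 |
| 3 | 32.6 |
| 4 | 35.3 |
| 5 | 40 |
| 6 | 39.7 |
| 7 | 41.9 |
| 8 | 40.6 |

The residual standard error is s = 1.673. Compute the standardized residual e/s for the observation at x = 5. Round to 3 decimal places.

ŷ = 29 + 1.7·5 = 37.5
e = 40 − 37.5 = 2.5
e/s = 2.5 / 1.673 = 1.494

1.494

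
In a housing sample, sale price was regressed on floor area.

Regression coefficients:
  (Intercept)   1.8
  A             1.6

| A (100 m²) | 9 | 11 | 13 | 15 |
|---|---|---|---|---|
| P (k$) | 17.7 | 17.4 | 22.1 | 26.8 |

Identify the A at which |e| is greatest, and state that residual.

A = 11, e = -2

A=9: ŷ = 1.8 + 1.6·9 = 16.2; e = 17.7 − 16.2 = 1.5
A=11: ŷ = 1.8 + 1.6·11 = 19.4; e = 17.4 − 19.4 = -2
A=13: ŷ = 1.8 + 1.6·13 = 22.6; e = 22.1 − 22.6 = -0.5
A=15: ŷ = 1.8 + 1.6·15 = 25.8; e = 26.8 − 25.8 = 1
Largest |e| is 2 at A = 11, residual -2.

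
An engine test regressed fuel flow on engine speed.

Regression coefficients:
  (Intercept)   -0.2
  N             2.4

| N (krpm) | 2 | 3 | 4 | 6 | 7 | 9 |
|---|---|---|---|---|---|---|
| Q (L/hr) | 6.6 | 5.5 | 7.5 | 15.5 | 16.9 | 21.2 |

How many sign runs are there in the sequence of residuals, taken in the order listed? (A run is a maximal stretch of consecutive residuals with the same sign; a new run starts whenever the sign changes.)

N=2: Q̂ = -0.2 + 2.4·2 = 4.6; e = 6.6 − 4.6 = 2
N=3: Q̂ = -0.2 + 2.4·3 = 7; e = 5.5 − 7 = -1.5
N=4: Q̂ = -0.2 + 2.4·4 = 9.4; e = 7.5 − 9.4 = -1.9
N=6: Q̂ = -0.2 + 2.4·6 = 14.2; e = 15.5 − 14.2 = 1.3
N=7: Q̂ = -0.2 + 2.4·7 = 16.6; e = 16.9 − 16.6 = 0.3
N=9: Q̂ = -0.2 + 2.4·9 = 21.4; e = 21.2 − 21.4 = -0.2
Signs: + − − + + −
Runs: +×1, −×2, +×2, −×1 → 4

4 runs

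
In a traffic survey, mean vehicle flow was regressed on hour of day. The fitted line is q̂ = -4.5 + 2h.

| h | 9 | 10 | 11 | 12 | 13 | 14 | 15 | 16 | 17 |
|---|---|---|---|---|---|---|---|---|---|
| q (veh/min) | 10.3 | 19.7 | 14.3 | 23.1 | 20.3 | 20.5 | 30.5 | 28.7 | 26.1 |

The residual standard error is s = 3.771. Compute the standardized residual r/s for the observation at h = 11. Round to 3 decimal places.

q̂ = -4.5 + 2·11 = 17.5
r = 14.3 − 17.5 = -3.2
r/s = -3.2 / 3.771 = -0.849

-0.849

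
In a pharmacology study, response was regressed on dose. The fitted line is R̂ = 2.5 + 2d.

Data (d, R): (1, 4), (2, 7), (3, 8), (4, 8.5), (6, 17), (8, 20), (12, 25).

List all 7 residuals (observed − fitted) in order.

-0.5, 0.5, -0.5, -2, 2.5, 1.5, -1.5

d=1: R̂ = 2.5 + 2·1 = 4.5; e = 4 − 4.5 = -0.5
d=2: R̂ = 2.5 + 2·2 = 6.5; e = 7 − 6.5 = 0.5
d=3: R̂ = 2.5 + 2·3 = 8.5; e = 8 − 8.5 = -0.5
d=4: R̂ = 2.5 + 2·4 = 10.5; e = 8.5 − 10.5 = -2
d=6: R̂ = 2.5 + 2·6 = 14.5; e = 17 − 14.5 = 2.5
d=8: R̂ = 2.5 + 2·8 = 18.5; e = 20 − 18.5 = 1.5
d=12: R̂ = 2.5 + 2·12 = 26.5; e = 25 − 26.5 = -1.5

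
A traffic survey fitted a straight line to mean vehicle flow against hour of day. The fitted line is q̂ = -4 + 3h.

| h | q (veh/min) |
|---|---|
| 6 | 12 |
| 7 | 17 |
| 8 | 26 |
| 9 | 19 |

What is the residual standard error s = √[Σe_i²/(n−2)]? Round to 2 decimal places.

s = 5.29

h=6: q̂ = -4 + 3·6 = 14; e = 12 − 14 = -2
h=7: q̂ = -4 + 3·7 = 17; e = 17 − 17 = 0
h=8: q̂ = -4 + 3·8 = 20; e = 26 − 20 = 6
h=9: q̂ = -4 + 3·9 = 23; e = 19 − 23 = -4
SSE = 4 + 0 + 36 + 16 = 56
s = √(56/2) = √28 ≈ 5.29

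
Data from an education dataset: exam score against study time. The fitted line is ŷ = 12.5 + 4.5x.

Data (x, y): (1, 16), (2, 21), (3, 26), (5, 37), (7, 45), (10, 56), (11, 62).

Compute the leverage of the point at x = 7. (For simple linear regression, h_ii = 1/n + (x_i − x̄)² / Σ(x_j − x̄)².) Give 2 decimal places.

x̄ = (1 + 2 + 3 + 5 + 7 + 10 + 11)/7 = 5.57143
Σ(x − x̄)² = 20.898 + 12.7551 + 6.61224 + 0.326531 + 2.04082 + 19.6122 + 29.4694 = 91.7143
h = 1/7 + (1.42857)²/91.7143 = 0.142857 + 0.0222519 = 0.17

h = 0.17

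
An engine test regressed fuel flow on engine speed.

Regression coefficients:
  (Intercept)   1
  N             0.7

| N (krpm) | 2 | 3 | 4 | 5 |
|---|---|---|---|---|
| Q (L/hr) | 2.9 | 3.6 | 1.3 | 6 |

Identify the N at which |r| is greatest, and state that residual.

N=2: Q̂ = 1 + 0.7·2 = 2.4; r = 2.9 − 2.4 = 0.5
N=3: Q̂ = 1 + 0.7·3 = 3.1; r = 3.6 − 3.1 = 0.5
N=4: Q̂ = 1 + 0.7·4 = 3.8; r = 1.3 − 3.8 = -2.5
N=5: Q̂ = 1 + 0.7·5 = 4.5; r = 6 − 4.5 = 1.5
Largest |r| is 2.5 at N = 4, residual -2.5.

N = 4, r = -2.5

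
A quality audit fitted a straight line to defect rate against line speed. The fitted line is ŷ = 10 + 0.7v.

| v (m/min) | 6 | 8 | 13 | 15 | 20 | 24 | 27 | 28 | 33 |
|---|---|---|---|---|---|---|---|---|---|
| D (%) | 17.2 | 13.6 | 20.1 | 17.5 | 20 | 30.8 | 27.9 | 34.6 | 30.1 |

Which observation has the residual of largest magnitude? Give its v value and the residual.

v = 28, r = 5

v=6: ŷ = 10 + 0.7·6 = 14.2; r = 17.2 − 14.2 = 3
v=8: ŷ = 10 + 0.7·8 = 15.6; r = 13.6 − 15.6 = -2
v=13: ŷ = 10 + 0.7·13 = 19.1; r = 20.1 − 19.1 = 1
v=15: ŷ = 10 + 0.7·15 = 20.5; r = 17.5 − 20.5 = -3
v=20: ŷ = 10 + 0.7·20 = 24; r = 20 − 24 = -4
v=24: ŷ = 10 + 0.7·24 = 26.8; r = 30.8 − 26.8 = 4
v=27: ŷ = 10 + 0.7·27 = 28.9; r = 27.9 − 28.9 = -1
v=28: ŷ = 10 + 0.7·28 = 29.6; r = 34.6 − 29.6 = 5
v=33: ŷ = 10 + 0.7·33 = 33.1; r = 30.1 − 33.1 = -3
Largest |r| is 5 at v = 28, residual 5.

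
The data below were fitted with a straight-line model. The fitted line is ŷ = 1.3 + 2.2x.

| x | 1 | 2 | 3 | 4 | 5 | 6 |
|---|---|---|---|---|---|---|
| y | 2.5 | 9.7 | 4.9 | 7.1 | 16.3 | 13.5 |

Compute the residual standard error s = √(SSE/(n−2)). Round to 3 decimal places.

x=1: ŷ = 1.3 + 2.2·1 = 3.5; r = 2.5 − 3.5 = -1
x=2: ŷ = 1.3 + 2.2·2 = 5.7; r = 9.7 − 5.7 = 4
x=3: ŷ = 1.3 + 2.2·3 = 7.9; r = 4.9 − 7.9 = -3
x=4: ŷ = 1.3 + 2.2·4 = 10.1; r = 7.1 − 10.1 = -3
x=5: ŷ = 1.3 + 2.2·5 = 12.3; r = 16.3 − 12.3 = 4
x=6: ŷ = 1.3 + 2.2·6 = 14.5; r = 13.5 − 14.5 = -1
SSE = 1 + 16 + 9 + 9 + 16 + 1 = 52
s = √(52/4) = √13 ≈ 3.606

s = 3.606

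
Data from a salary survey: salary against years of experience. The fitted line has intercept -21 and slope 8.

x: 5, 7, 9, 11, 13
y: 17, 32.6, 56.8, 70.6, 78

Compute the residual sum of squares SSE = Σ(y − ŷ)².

x=5: ŷ = -21 + 8·5 = 19; e = 17 − 19 = -2
x=7: ŷ = -21 + 8·7 = 35; e = 32.6 − 35 = -2.4
x=9: ŷ = -21 + 8·9 = 51; e = 56.8 − 51 = 5.8
x=11: ŷ = -21 + 8·11 = 67; e = 70.6 − 67 = 3.6
x=13: ŷ = -21 + 8·13 = 83; e = 78 − 83 = -5
SSE = 4 + 5.76 + 33.64 + 12.96 + 25 = 81.36

SSE = 81.36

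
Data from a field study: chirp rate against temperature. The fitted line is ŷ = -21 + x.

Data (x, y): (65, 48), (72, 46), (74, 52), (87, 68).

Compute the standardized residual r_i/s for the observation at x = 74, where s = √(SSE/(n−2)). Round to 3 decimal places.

-0.209

x=65: ŷ = -21 + 65 = 44; r = 48 − 44 = 4
x=72: ŷ = -21 + 72 = 51; r = 46 − 51 = -5
x=74: ŷ = -21 + 74 = 53; r = 52 − 53 = -1
x=87: ŷ = -21 + 87 = 66; r = 68 − 66 = 2
SSE = 16 + 25 + 1 + 4 = 46
s = √(46/2) = 4.79583
r/s = -1 / 4.79583 = -0.209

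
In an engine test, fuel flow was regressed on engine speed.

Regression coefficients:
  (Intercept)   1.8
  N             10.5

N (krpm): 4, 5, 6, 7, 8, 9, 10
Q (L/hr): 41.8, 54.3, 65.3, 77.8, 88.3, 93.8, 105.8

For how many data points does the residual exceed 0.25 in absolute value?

N=4: ŷ = 1.8 + 10.5·4 = 43.8; r = 41.8 − 43.8 = -2
N=5: ŷ = 1.8 + 10.5·5 = 54.3; r = 54.3 − 54.3 = 0
N=6: ŷ = 1.8 + 10.5·6 = 64.8; r = 65.3 − 64.8 = 0.5
N=7: ŷ = 1.8 + 10.5·7 = 75.3; r = 77.8 − 75.3 = 2.5
N=8: ŷ = 1.8 + 10.5·8 = 85.8; r = 88.3 − 85.8 = 2.5
N=9: ŷ = 1.8 + 10.5·9 = 96.3; r = 93.8 − 96.3 = -2.5
N=10: ŷ = 1.8 + 10.5·10 = 106.8; r = 105.8 − 106.8 = -1
|r| > 0.25: N=4 (|r|=2), N=6 (|r|=0.5), N=7 (|r|=2.5), N=8 (|r|=2.5), N=9 (|r|=2.5), N=10 (|r|=1) → 6

6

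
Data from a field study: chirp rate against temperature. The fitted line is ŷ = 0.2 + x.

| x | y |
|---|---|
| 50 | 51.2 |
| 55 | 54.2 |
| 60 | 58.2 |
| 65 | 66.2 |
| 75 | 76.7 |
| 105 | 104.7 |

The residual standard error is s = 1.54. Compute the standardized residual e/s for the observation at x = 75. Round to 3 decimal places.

ŷ = 0.2 + 75 = 75.2
e = 76.7 − 75.2 = 1.5
e/s = 1.5 / 1.54 = 0.974

0.974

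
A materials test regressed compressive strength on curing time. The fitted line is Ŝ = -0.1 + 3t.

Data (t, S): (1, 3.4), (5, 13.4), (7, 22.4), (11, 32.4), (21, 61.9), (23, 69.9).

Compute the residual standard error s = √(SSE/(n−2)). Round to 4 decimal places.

t=1: Ŝ = -0.1 + 3·1 = 2.9; r = 3.4 − 2.9 = 0.5
t=5: Ŝ = -0.1 + 3·5 = 14.9; r = 13.4 − 14.9 = -1.5
t=7: Ŝ = -0.1 + 3·7 = 20.9; r = 22.4 − 20.9 = 1.5
t=11: Ŝ = -0.1 + 3·11 = 32.9; r = 32.4 − 32.9 = -0.5
t=21: Ŝ = -0.1 + 3·21 = 62.9; r = 61.9 − 62.9 = -1
t=23: Ŝ = -0.1 + 3·23 = 68.9; r = 69.9 − 68.9 = 1
SSE = 0.25 + 2.25 + 2.25 + 0.25 + 1 + 1 = 7
s = √(7/4) = √1.75 ≈ 1.3229

s = 1.3229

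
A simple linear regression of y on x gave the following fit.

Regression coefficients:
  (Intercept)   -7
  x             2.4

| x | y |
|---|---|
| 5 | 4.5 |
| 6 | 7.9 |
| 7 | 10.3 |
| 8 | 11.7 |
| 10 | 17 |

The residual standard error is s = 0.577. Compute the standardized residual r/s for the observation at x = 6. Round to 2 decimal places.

ŷ = -7 + 2.4·6 = 7.4
r = 7.9 − 7.4 = 0.5
r/s = 0.5 / 0.577 = 0.87

0.87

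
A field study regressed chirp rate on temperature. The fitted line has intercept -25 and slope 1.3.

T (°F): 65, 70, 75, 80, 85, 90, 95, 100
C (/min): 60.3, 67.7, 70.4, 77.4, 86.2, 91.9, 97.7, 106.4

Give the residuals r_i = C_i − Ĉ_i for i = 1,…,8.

0.8, 1.7, -2.1, -1.6, 0.7, -0.1, -0.8, 1.4

T=65: Ĉ = -25 + 1.3·65 = 59.5; r = 60.3 − 59.5 = 0.8
T=70: Ĉ = -25 + 1.3·70 = 66; r = 67.7 − 66 = 1.7
T=75: Ĉ = -25 + 1.3·75 = 72.5; r = 70.4 − 72.5 = -2.1
T=80: Ĉ = -25 + 1.3·80 = 79; r = 77.4 − 79 = -1.6
T=85: Ĉ = -25 + 1.3·85 = 85.5; r = 86.2 − 85.5 = 0.7
T=90: Ĉ = -25 + 1.3·90 = 92; r = 91.9 − 92 = -0.1
T=95: Ĉ = -25 + 1.3·95 = 98.5; r = 97.7 − 98.5 = -0.8
T=100: Ĉ = -25 + 1.3·100 = 105; r = 106.4 − 105 = 1.4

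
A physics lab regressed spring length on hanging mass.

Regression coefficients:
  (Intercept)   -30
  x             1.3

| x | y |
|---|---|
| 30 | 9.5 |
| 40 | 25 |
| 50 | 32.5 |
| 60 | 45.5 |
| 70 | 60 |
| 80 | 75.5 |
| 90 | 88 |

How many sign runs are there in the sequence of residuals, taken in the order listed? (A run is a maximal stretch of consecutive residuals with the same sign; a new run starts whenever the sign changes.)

x=30: ŷ = -30 + 1.3·30 = 9; r = 9.5 − 9 = 0.5
x=40: ŷ = -30 + 1.3·40 = 22; r = 25 − 22 = 3
x=50: ŷ = -30 + 1.3·50 = 35; r = 32.5 − 35 = -2.5
x=60: ŷ = -30 + 1.3·60 = 48; r = 45.5 − 48 = -2.5
x=70: ŷ = -30 + 1.3·70 = 61; r = 60 − 61 = -1
x=80: ŷ = -30 + 1.3·80 = 74; r = 75.5 − 74 = 1.5
x=90: ŷ = -30 + 1.3·90 = 87; r = 88 − 87 = 1
Signs: + + − − − + +
Runs: +×2, −×3, +×2 → 3

3 runs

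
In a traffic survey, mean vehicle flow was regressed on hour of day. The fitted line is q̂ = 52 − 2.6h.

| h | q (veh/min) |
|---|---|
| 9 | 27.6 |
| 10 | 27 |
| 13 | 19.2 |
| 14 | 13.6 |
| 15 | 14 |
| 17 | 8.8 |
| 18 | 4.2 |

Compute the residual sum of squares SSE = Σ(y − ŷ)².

h=9: q̂ = 52 − 2.6·9 = 28.6; r = 27.6 − 28.6 = -1
h=10: q̂ = 52 − 2.6·10 = 26; r = 27 − 26 = 1
h=13: q̂ = 52 − 2.6·13 = 18.2; r = 19.2 − 18.2 = 1
h=14: q̂ = 52 − 2.6·14 = 15.6; r = 13.6 − 15.6 = -2
h=15: q̂ = 52 − 2.6·15 = 13; r = 14 − 13 = 1
h=17: q̂ = 52 − 2.6·17 = 7.8; r = 8.8 − 7.8 = 1
h=18: q̂ = 52 − 2.6·18 = 5.2; r = 4.2 − 5.2 = -1
SSE = 1 + 1 + 1 + 4 + 1 + 1 + 1 = 10

SSE = 10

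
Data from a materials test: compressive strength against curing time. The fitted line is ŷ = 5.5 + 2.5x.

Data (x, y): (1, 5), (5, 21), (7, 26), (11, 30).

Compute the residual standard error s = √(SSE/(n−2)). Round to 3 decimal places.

x=1: ŷ = 5.5 + 2.5·1 = 8; e = 5 − 8 = -3
x=5: ŷ = 5.5 + 2.5·5 = 18; e = 21 − 18 = 3
x=7: ŷ = 5.5 + 2.5·7 = 23; e = 26 − 23 = 3
x=11: ŷ = 5.5 + 2.5·11 = 33; e = 30 − 33 = -3
SSE = 9 + 9 + 9 + 9 = 36
s = √(36/2) = √18 ≈ 4.243

s = 4.243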